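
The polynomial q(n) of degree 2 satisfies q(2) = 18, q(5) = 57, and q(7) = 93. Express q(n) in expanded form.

q(n) = n^2 + 6n + 2

Write q(n) = an^2 + bn + c. Substituting each data point gives a linear system:
  4a + 2b + c = 18
  25a + 5b + c = 57
  49a + 7b + c = 93
Solving the system yields a = 1, b = 6, c = 2.
So q(n) = n^2 + 6n + 2.
Check: q(7) = 93. ✓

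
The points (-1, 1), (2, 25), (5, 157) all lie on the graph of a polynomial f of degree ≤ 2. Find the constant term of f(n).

-3

Write f(n) = an^2 + bn + c. Substituting each data point gives a linear system:
  a - b + c = 1
  4a + 2b + c = 25
  25a + 5b + c = 157
Solving the system yields a = 6, b = 2, c = -3.
So f(n) = 6n^2 + 2n - 3.
The constant term is -3.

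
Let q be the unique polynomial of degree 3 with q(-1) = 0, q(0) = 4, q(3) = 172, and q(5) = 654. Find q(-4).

-192

Using the Lagrange interpolation formula with nodes -1, 0, 3, 5:
  L_0(t) = t(t - 3)(t - 5) / -24
  L_1(t) = (t + 1)(t - 3)(t - 5) / 15
  L_2(t) = (t + 1)t(t - 5) / -24
  L_3(t) = (t + 1)t(t - 3) / 60
Then q(t) = 0·L_0(t) + 4·L_1(t) + 172·L_2(t) + 654·L_3(t).
Expanding and collecting terms gives q(t) = 4t^3 + 5t^2 + 5t + 4.
Evaluating at t = -4: q(-4) = -192.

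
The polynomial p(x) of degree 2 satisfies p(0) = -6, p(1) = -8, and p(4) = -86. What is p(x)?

p(x) = -6x^2 + 4x - 6

Write p(x) = ax^2 + bx + c. Substituting each data point gives a linear system:
  c = -6
  a + b + c = -8
  16a + 4b + c = -86
Solving the system yields a = -6, b = 4, c = -6.
So p(x) = -6x^2 + 4x - 6.
Check: p(1) = -8. ✓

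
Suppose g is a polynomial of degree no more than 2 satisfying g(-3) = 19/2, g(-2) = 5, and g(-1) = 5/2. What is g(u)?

Write g(u) = au^2 + bu + c. Substituting each data point gives a linear system:
  9a - 3b + c = 19/2
  4a - 2b + c = 5
  a - b + c = 5/2
Solving the system yields a = 1, b = 1/2, c = 2.
So g(u) = u^2 + (1/2)u + 2.
Check: g(-2) = 5. ✓

g(u) = u^2 + (1/2)u + 2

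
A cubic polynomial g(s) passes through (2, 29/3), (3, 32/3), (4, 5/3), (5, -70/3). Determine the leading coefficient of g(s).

-1

Write g(s) = as^3 + bs^2 + cs + d. Substituting each data point gives a linear system:
  8a + 4b + 2c + d = 29/3
  27a + 9b + 3c + d = 32/3
  64a + 16b + 4c + d = 5/3
  125a + 25b + 5c + d = -70/3
Solving the system yields a = -1, b = 4, c = 0, d = 5/3.
So g(s) = -s³ + 4s² + 5/3.
The leading coefficient is -1.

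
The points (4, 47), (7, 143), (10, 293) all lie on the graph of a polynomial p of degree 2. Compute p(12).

Write p(s) = as^2 + bs + c. Substituting each data point gives a linear system:
  16a + 4b + c = 47
  49a + 7b + c = 143
  100a + 10b + c = 293
Solving the system yields a = 3, b = -1, c = 3.
So p(s) = 3s^2 - s + 3.
Then p(12) = 423.

423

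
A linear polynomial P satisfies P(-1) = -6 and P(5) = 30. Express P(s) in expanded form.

Using the Lagrange interpolation formula with nodes -1, 5:
  L_0(s) = (s - 5) / -6
  L_1(s) = (s + 1) / 6
Then P(s) = -6·L_0(s) + 30·L_1(s).
Expanding and collecting terms gives P(s) = 6s.
Check: P(5) = 30. ✓

P(s) = 6s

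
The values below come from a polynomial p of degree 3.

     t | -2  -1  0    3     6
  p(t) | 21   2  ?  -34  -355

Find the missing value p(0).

-1

The 4 known points determine the degree-3 polynomial uniquely.
Write p(t) = at^3 + bt^2 + ct + d. Substituting each data point gives a linear system:
  -8a + 4b - 2c + d = 21
  -a + b - c + d = 2
  27a + 9b + 3c + d = -34
  216a + 36b + 6c + d = -355
Solving the system yields a = -2, b = 2, c = 1, d = -1.
So p(t) = -2t^3 + 2t^2 + t - 1.
Then p(0) = -1.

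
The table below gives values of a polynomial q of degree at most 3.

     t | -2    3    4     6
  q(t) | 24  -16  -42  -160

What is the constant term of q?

Write q(t) = at^3 + bt^2 + ct + d. Substituting each data point gives a linear system:
  -8a + 4b - 2c + d = 24
  27a + 9b + 3c + d = -16
  64a + 16b + 4c + d = -42
  216a + 36b + 6c + d = -160
Solving the system yields a = -1, b = 2, c = -3, d = 2.
So q(t) = -t³ + 2t² - 3t + 2.
The constant term is 2.

2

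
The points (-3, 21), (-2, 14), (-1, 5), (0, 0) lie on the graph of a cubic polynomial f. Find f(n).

Write f(n) = an^3 + bn^2 + cn + d. Substituting each data point gives a linear system:
  -27a + 9b - 3c + d = 21
  -8a + 4b - 2c + d = 14
  -a + b - c + d = 5
  d = 0
Solving the system yields a = 1, b = 5, c = -1, d = 0.
So f(n) = n^3 + 5n^2 - n.
Check: f(0) = 0. ✓

f(n) = n^3 + 5n^2 - n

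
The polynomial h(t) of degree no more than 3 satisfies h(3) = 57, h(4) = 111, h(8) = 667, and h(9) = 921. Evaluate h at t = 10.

1233

Write h(t) = at^3 + bt^2 + ct + d. Substituting each data point gives a linear system:
  27a + 9b + 3c + d = 57
  64a + 16b + 4c + d = 111
  512a + 64b + 8c + d = 667
  729a + 81b + 9c + d = 921
Solving the system yields a = 1, b = 2, c = 3, d = 3.
So h(t) = t^3 + 2t^2 + 3t + 3.
Then h(10) = 1233.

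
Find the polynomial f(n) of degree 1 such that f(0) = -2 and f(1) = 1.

f(n) = 3n - 2

Write f(n) = an + b. Substituting each data point gives a linear system:
  b = -2
  a + b = 1
Solving the system yields a = 3, b = -2.
So f(n) = 3n - 2.
Check: f(1) = 1. ✓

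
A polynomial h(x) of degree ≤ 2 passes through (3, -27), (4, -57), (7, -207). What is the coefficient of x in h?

5

Write h(x) = ax^2 + bx + c. Substituting each data point gives a linear system:
  9a + 3b + c = -27
  16a + 4b + c = -57
  49a + 7b + c = -207
Solving the system yields a = -5, b = 5, c = 3.
So h(x) = -5x^2 + 5x + 3.
The coefficient of x is 5.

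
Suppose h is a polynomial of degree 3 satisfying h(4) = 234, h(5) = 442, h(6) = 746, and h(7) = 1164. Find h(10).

Write h(t) = at^3 + bt^2 + ct + d. Substituting each data point gives a linear system:
  64a + 16b + 4c + d = 234
  125a + 25b + 5c + d = 442
  216a + 36b + 6c + d = 746
  343a + 49b + 7c + d = 1164
Solving the system yields a = 3, b = 3, c = -2, d = 2.
So h(t) = 3t^3 + 3t^2 - 2t + 2.
Then h(10) = 3282.

3282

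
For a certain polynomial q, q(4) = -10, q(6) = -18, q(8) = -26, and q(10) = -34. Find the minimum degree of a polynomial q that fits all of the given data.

Forward differences of the values at u = 4, 6, 8, 10:
  q  : -10  -18  -26  -34
  Δ  : -8  -8  -8
  Δ^2: 0  0
  Δ^3: 0
The first differences are constant (-8) and nonzero, while all higher differences vanish, so the minimal degree is 1.

1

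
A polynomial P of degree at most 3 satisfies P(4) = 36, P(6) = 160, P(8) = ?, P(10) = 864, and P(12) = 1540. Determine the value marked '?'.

420

On equispaced nodes a degree-3 polynomial has vanishing fourth forward difference, so
  P(4) - 4·P(6) + 6·P(8) - 4·P(10) + P(12) = 0.
Substituting the known values and solving for P(8):
  6·P(8) = 2520
  P(8) = 420.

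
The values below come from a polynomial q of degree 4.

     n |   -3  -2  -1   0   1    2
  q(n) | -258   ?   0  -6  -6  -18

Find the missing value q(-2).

-42

On equispaced nodes a degree-4 polynomial has vanishing fifth forward difference, so
  - q(-3) + 5·q(-2) - 10·q(-1) + 10·q(0) - 5·q(1) + q(2) = 0.
Substituting the known values and solving for q(-2):
  5·q(-2) = -210
  q(-2) = -42.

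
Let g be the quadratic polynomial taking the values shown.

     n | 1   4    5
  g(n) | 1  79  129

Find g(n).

g(n) = 6n^2 - 4n - 1

Write g(n) = an^2 + bn + c. Substituting each data point gives a linear system:
  a + b + c = 1
  16a + 4b + c = 79
  25a + 5b + c = 129
Solving the system yields a = 6, b = -4, c = -1.
So g(n) = 6n^2 - 4n - 1.
Check: g(4) = 79. ✓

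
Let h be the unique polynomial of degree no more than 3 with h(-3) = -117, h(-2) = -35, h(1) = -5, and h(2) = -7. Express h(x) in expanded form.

Write h(x) = ax^3 + bx^2 + cx + d. Substituting each data point gives a linear system:
  -27a + 9b - 3c + d = -117
  -8a + 4b - 2c + d = -35
  a + b + c + d = -5
  8a + 4b + 2c + d = -7
Solving the system yields a = 3, b = -6, c = -5, d = 3.
So h(x) = 3x³ - 6x² - 5x + 3.
Check: h(-3) = -117. ✓

h(x) = 3x^3 - 6x^2 - 5x + 3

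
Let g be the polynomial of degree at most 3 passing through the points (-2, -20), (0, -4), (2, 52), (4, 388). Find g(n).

g(n) = 5n^3 + 5n^2 - 2n - 4

Write g(n) = an^3 + bn^2 + cn + d. Substituting each data point gives a linear system:
  -8a + 4b - 2c + d = -20
  d = -4
  8a + 4b + 2c + d = 52
  64a + 16b + 4c + d = 388
Solving the system yields a = 5, b = 5, c = -2, d = -4.
So g(n) = 5n^3 + 5n^2 - 2n - 4.
Check: g(4) = 388. ✓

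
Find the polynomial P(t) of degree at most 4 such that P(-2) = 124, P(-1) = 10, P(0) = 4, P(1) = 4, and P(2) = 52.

P(t) = 6t^4 - 5t^3 - 3t^2 + 2t + 4

Write P(t) = at^4 + bt^3 + ct^2 + dt + e. Substituting each data point gives a linear system:
  16a - 8b + 4c - 2d + e = 124
  a - b + c - d + e = 10
  e = 4
  a + b + c + d + e = 4
  16a + 8b + 4c + 2d + e = 52
Solving the system yields a = 6, b = -5, c = -3, d = 2, e = 4.
So P(t) = 6t^4 - 5t^3 - 3t^2 + 2t + 4.
Check: P(-2) = 124. ✓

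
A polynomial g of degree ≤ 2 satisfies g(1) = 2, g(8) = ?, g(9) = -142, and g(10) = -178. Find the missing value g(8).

-110

The 3 known points determine the degree-2 polynomial uniquely.
Write g(x) = ax^2 + bx + c. Substituting each data point gives a linear system:
  a + b + c = 2
  81a + 9b + c = -142
  100a + 10b + c = -178
Solving the system yields a = -2, b = 2, c = 2.
So g(x) = -2x^2 + 2x + 2.
Then g(8) = -110.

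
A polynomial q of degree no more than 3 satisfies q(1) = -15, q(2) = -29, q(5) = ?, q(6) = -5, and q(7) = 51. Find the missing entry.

-35

The 4 known points determine the degree-3 polynomial uniquely.
Write q(x) = ax^3 + bx^2 + cx + d. Substituting each data point gives a linear system:
  a + b + c + d = -15
  8a + 4b + 2c + d = -29
  216a + 36b + 6c + d = -5
  343a + 49b + 7c + d = 51
Solving the system yields a = 1, b = -5, c = -6, d = -5.
So q(x) = x³ - 5x² - 6x - 5.
Then q(5) = -35.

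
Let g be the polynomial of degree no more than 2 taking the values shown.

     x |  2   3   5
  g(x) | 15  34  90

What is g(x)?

Write g(x) = ax^2 + bx + c. Substituting each data point gives a linear system:
  4a + 2b + c = 15
  9a + 3b + c = 34
  25a + 5b + c = 90
Solving the system yields a = 3, b = 4, c = -5.
So g(x) = 3x^2 + 4x - 5.
Check: g(3) = 34. ✓

g(x) = 3x^2 + 4x - 5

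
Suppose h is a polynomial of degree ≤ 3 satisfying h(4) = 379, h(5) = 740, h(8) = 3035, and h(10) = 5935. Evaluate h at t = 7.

Using the Lagrange interpolation formula with nodes 4, 5, 8, 10:
  L_0(t) = (t - 5)(t - 8)(t - 10) / -24
  L_1(t) = (t - 4)(t - 8)(t - 10) / 15
  L_2(t) = (t - 4)(t - 5)(t - 10) / -24
  L_3(t) = (t - 4)(t - 5)(t - 8) / 60
Then h(t) = 379·L_0(t) + 740·L_1(t) + 3035·L_2(t) + 5935·L_3(t).
Expanding and collecting terms gives h(t) = 6t³ - t² + 4t - 5.
Evaluating at t = 7: h(7) = 2032.

2032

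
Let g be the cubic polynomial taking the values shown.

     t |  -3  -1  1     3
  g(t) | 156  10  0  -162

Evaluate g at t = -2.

48

Write g(t) = at^3 + bt^2 + ct + d. Substituting each data point gives a linear system:
  -27a + 9b - 3c + d = 156
  -a + b - c + d = 10
  a + b + c + d = 0
  27a + 9b + 3c + d = -162
Solving the system yields a = -6, b = -1, c = 1, d = 6.
So g(t) = -6t^3 - t^2 + t + 6.
Then g(-2) = 48.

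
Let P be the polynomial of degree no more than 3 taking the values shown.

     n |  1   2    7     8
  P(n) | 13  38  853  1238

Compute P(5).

341

Using the Lagrange interpolation formula with nodes 1, 2, 7, 8:
  L_0(n) = (n - 2)(n - 7)(n - 8) / -42
  L_1(n) = (n - 1)(n - 7)(n - 8) / 30
  L_2(n) = (n - 1)(n - 2)(n - 8) / -30
  L_3(n) = (n - 1)(n - 2)(n - 7) / 42
Then P(n) = 13·L_0(n) + 38·L_1(n) + 853·L_2(n) + 1238·L_3(n).
Expanding and collecting terms gives P(n) = 2n³ + 3n² + 2n + 6.
Evaluating at n = 5: P(5) = 341.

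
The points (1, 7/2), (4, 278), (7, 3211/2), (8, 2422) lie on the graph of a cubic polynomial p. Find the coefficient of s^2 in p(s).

-3/2

Write p(s) = as^3 + bs^2 + cs + d. Substituting each data point gives a linear system:
  a + b + c + d = 7/2
  64a + 16b + 4c + d = 278
  343a + 49b + 7c + d = 3211/2
  512a + 64b + 8c + d = 2422
Solving the system yields a = 5, b = -3/2, c = -6, d = 6.
So p(s) = 5s^3 - (3/2)s^2 - 6s + 6.
The coefficient of s^2 is -3/2.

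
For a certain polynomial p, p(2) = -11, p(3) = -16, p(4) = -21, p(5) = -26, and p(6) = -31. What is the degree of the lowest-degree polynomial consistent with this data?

1

Forward differences of the values at n = 2, 3, 4, 5, 6:
  p  : -11  -16  -21  -26  -31
  Δ  : -5  -5  -5  -5
  Δ^2: 0  0  0
  Δ^3: 0  0
  Δ^4: 0
The first differences are constant (-5) and nonzero, while all higher differences vanish, so the minimal degree is 1.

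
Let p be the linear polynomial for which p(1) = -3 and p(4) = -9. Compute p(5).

Using the Lagrange interpolation formula with nodes 1, 4:
  L_0(n) = (n - 4) / -3
  L_1(n) = (n - 1) / 3
Then p(n) = -3·L_0(n) - 9·L_1(n).
Expanding and collecting terms gives p(n) = -2n - 1.
Evaluating at n = 5: p(5) = -11.

-11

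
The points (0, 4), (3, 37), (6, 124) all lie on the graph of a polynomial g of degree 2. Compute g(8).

Using the Lagrange interpolation formula with nodes 0, 3, 6:
  L_0(u) = (u - 3)(u - 6) / 18
  L_1(u) = u(u - 6) / -9
  L_2(u) = u(u - 3) / 18
Then g(u) = 4·L_0(u) + 37·L_1(u) + 124·L_2(u).
Expanding and collecting terms gives g(u) = 3u² + 2u + 4.
Evaluating at u = 8: g(8) = 212.

212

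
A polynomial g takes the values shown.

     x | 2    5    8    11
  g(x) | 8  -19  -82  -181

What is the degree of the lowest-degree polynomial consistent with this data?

2

Forward differences of the values at x = 2, 5, 8, 11:
  g  : 8  -19  -82  -181
  Δ  : -27  -63  -99
  Δ^2: -36  -36
  Δ^3: 0
The second differences are constant (-36) and nonzero, while all higher differences vanish, so the minimal degree is 2.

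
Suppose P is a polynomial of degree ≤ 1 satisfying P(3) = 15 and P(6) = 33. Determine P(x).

Write P(x) = ax + b. Substituting each data point gives a linear system:
  3a + b = 15
  6a + b = 33
Solving the system yields a = 6, b = -3.
So P(x) = 6x - 3.
Check: P(6) = 33. ✓

P(x) = 6x - 3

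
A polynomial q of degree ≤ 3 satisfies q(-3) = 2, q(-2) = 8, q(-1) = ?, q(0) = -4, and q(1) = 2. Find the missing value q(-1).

The 4 known points determine the degree-3 polynomial uniquely.
Write q(n) = an^3 + bn^2 + cn + d. Substituting each data point gives a linear system:
  -27a + 9b - 3c + d = 2
  -8a + 4b - 2c + d = 8
  d = -4
  a + b + c + d = 2
Solving the system yields a = 2, b = 6, c = -2, d = -4.
So q(n) = 2n^3 + 6n^2 - 2n - 4.
Then q(-1) = 2.

2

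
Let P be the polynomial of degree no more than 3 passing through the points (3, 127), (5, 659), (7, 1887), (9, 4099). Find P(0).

Using the Lagrange interpolation formula with nodes 3, 5, 7, 9:
  L_0(u) = (u - 5)(u - 7)(u - 9) / -48
  L_1(u) = (u - 3)(u - 7)(u - 9) / 16
  L_2(u) = (u - 3)(u - 5)(u - 9) / -16
  L_3(u) = (u - 3)(u - 5)(u - 7) / 48
Then P(u) = 127·L_0(u) + 659·L_1(u) + 1887·L_2(u) + 4099·L_3(u).
Expanding and collecting terms gives P(u) = 6u^3 - 3u^2 - 4u + 4.
Evaluating at u = 0: P(0) = 4.

4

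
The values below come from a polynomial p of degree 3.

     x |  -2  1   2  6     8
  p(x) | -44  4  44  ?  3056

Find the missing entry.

1284

The 4 known points determine the degree-3 polynomial uniquely.
Write p(x) = ax^3 + bx^2 + cx + d. Substituting each data point gives a linear system:
  -8a + 4b - 2c + d = -44
  a + b + c + d = 4
  8a + 4b + 2c + d = 44
  512a + 64b + 8c + d = 3056
Solving the system yields a = 6, b = 0, c = -2, d = 0.
So p(x) = 6x^3 - 2x.
Then p(6) = 1284.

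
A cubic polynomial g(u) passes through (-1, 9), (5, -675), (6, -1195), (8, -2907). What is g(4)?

Write g(u) = au^3 + bu^2 + cu + d. Substituting each data point gives a linear system:
  -a + b - c + d = 9
  125a + 25b + 5c + d = -675
  216a + 36b + 6c + d = -1195
  512a + 64b + 8c + d = -2907
Solving the system yields a = -6, b = 2, c = 4, d = 5.
So g(u) = -6u³ + 2u² + 4u + 5.
Then g(4) = -331.

-331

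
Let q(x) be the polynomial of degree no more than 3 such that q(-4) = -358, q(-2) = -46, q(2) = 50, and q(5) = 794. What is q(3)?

Using the Lagrange interpolation formula with nodes -4, -2, 2, 5:
  L_0(x) = (x + 2)(x - 2)(x - 5) / -108
  L_1(x) = (x + 4)(x - 2)(x - 5) / 56
  L_2(x) = (x + 4)(x + 2)(x - 5) / -72
  L_3(x) = (x + 4)(x + 2)(x - 2) / 189
Then q(x) = -358·L_0(x) - 46·L_1(x) + 50·L_2(x) + 794·L_3(x).
Expanding and collecting terms gives q(x) = 6x^3 + 2x^2 - 6.
Evaluating at x = 3: q(3) = 174.

174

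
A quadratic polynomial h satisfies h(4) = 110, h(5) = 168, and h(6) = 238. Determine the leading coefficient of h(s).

Write h(s) = as^2 + bs + c. Substituting each data point gives a linear system:
  16a + 4b + c = 110
  25a + 5b + c = 168
  36a + 6b + c = 238
Solving the system yields a = 6, b = 4, c = -2.
So h(s) = 6s^2 + 4s - 2.
The leading coefficient is 6.

6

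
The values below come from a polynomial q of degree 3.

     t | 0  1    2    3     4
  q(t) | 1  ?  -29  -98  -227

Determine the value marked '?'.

On equispaced nodes a degree-3 polynomial has vanishing fourth forward difference, so
  q(0) - 4·q(1) + 6·q(2) - 4·q(3) + q(4) = 0.
Substituting the known values and solving for q(1):
  -4·q(1) = 8
  q(1) = -2.

-2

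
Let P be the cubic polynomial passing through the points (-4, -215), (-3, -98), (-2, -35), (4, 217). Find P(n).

P(n) = 3n^3 + 6n + 1

Write P(n) = an^3 + bn^2 + cn + d. Substituting each data point gives a linear system:
  -64a + 16b - 4c + d = -215
  -27a + 9b - 3c + d = -98
  -8a + 4b - 2c + d = -35
  64a + 16b + 4c + d = 217
Solving the system yields a = 3, b = 0, c = 6, d = 1.
So P(n) = 3n^3 + 6n + 1.
Check: P(-3) = -98. ✓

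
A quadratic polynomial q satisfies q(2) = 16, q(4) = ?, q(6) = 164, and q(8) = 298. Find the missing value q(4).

70

On equispaced nodes a degree-2 polynomial has vanishing third forward difference, so
  - q(2) + 3·q(4) - 3·q(6) + q(8) = 0.
Substituting the known values and solving for q(4):
  3·q(4) = 210
  q(4) = 70.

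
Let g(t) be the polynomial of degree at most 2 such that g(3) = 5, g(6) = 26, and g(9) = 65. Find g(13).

Write g(t) = at^2 + bt + c. Substituting each data point gives a linear system:
  9a + 3b + c = 5
  36a + 6b + c = 26
  81a + 9b + c = 65
Solving the system yields a = 1, b = -2, c = 2.
So g(t) = t^2 - 2t + 2.
Then g(13) = 145.

145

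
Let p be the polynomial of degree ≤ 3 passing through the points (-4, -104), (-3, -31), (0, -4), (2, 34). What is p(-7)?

Write p(s) = as^3 + bs^2 + cs + d. Substituting each data point gives a linear system:
  -64a + 16b - 4c + d = -104
  -27a + 9b - 3c + d = -31
  d = -4
  8a + 4b + 2c + d = 34
Solving the system yields a = 3, b = 5, c = -3, d = -4.
So p(s) = 3s³ + 5s² - 3s - 4.
Then p(-7) = -767.

-767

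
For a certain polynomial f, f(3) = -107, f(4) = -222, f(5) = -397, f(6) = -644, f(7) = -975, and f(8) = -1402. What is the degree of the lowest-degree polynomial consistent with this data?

Forward differences of the values at n = 3, 4, 5, 6, 7, 8:
  f  : -107  -222  -397  -644  -975  -1402
  Δ  : -115  -175  -247  -331  -427
  Δ^2: -60  -72  -84  -96
  Δ^3: -12  -12  -12
  Δ^4: 0  0
  Δ^5: 0
The third differences are constant (-12) and nonzero, while all higher differences vanish, so the minimal degree is 3.

3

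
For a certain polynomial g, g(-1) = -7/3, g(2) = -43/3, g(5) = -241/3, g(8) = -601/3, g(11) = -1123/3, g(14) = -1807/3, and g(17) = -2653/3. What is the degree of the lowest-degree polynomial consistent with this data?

2

Forward differences of the values at n = -1, 2, 5, 8, 11, 14, 17:
  g  : -7/3  -43/3  -241/3  -601/3  -1123/3  -1807/3  -2653/3
  Δ  : -12  -66  -120  -174  -228  -282
  Δ^2: -54  -54  -54  -54  -54
  Δ^3: 0  0  0  0
  Δ^4: 0  0  0
  Δ^5: 0  0
  Δ^6: 0
The second differences are constant (-54) and nonzero, while all higher differences vanish, so the minimal degree is 2.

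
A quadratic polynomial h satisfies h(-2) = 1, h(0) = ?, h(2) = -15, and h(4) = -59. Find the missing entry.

On equispaced nodes a degree-2 polynomial has vanishing third forward difference, so
  - h(-2) + 3·h(0) - 3·h(2) + h(4) = 0.
Substituting the known values and solving for h(0):
  3·h(0) = 15
  h(0) = 5.

5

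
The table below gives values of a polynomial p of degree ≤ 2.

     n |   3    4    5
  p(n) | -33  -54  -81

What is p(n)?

Write p(n) = an^2 + bn + c. Substituting each data point gives a linear system:
  9a + 3b + c = -33
  16a + 4b + c = -54
  25a + 5b + c = -81
Solving the system yields a = -3, b = 0, c = -6.
So p(n) = -3n^2 - 6.
Check: p(3) = -33. ✓

p(n) = -3n^2 - 6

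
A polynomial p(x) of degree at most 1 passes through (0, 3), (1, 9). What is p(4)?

Using the Lagrange interpolation formula with nodes 0, 1:
  L_0(x) = (x - 1) / -1
  L_1(x) = x / 1
Then p(x) = 3·L_0(x) + 9·L_1(x).
Expanding and collecting terms gives p(x) = 6x + 3.
Evaluating at x = 4: p(4) = 27.

27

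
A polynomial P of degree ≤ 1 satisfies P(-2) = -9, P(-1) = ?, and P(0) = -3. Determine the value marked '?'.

-6

The 2 known points determine the degree-1 polynomial uniquely.
Write P(s) = as + b. Substituting each data point gives a linear system:
  -2a + b = -9
  b = -3
Solving the system yields a = 3, b = -3.
So P(s) = 3s - 3.
Then P(-1) = -6.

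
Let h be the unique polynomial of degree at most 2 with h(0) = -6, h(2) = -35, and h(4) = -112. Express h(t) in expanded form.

Using the Lagrange interpolation formula with nodes 0, 2, 4:
  L_0(t) = (t - 2)(t - 4) / 8
  L_1(t) = t(t - 4) / -4
  L_2(t) = t(t - 2) / 8
Then h(t) = -6·L_0(t) - 35·L_1(t) - 112·L_2(t).
Expanding and collecting terms gives h(t) = -6t^2 - (5/2)t - 6.
Check: h(0) = -6. ✓

h(t) = -6t^2 - (5/2)t - 6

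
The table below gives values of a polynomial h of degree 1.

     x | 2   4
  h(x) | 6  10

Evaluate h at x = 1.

Write h(x) = ax + b. Substituting each data point gives a linear system:
  2a + b = 6
  4a + b = 10
Solving the system yields a = 2, b = 2.
So h(x) = 2x + 2.
Then h(1) = 4.

4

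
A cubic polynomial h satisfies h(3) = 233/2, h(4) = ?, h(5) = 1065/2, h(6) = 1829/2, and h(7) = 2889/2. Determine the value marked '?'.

549/2

On equispaced nodes a degree-3 polynomial has vanishing fourth forward difference, so
  h(3) - 4·h(4) + 6·h(5) - 4·h(6) + h(7) = 0.
Substituting the known values and solving for h(4):
  -4·h(4) = -1098
  h(4) = 549/2.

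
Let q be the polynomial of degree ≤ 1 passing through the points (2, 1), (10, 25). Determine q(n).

Write q(n) = an + b. Substituting each data point gives a linear system:
  2a + b = 1
  10a + b = 25
Solving the system yields a = 3, b = -5.
So q(n) = 3n - 5.
Check: q(10) = 25. ✓

q(n) = 3n - 5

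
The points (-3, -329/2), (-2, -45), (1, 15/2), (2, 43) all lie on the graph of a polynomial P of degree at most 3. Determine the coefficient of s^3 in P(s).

6

Write P(s) = as^3 + bs^2 + cs + d. Substituting each data point gives a linear system:
  -27a + 9b - 3c + d = -329/2
  -8a + 4b - 2c + d = -45
  a + b + c + d = 15/2
  8a + 4b + 2c + d = 43
Solving the system yields a = 6, b = -3/2, c = -2, d = 5.
So P(s) = 6s^3 - (3/2)s^2 - 2s + 5.
The leading coefficient is 6.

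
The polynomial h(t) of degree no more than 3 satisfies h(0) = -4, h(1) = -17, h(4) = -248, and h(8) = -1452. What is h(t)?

Using the Lagrange interpolation formula with nodes 0, 1, 4, 8:
  L_0(t) = (t - 1)(t - 4)(t - 8) / -32
  L_1(t) = t(t - 4)(t - 8) / 21
  L_2(t) = t(t - 1)(t - 8) / -48
  L_3(t) = t(t - 1)(t - 4) / 224
Then h(t) = -4·L_0(t) - 17·L_1(t) - 248·L_2(t) - 1452·L_3(t).
Expanding and collecting terms gives h(t) = -2t^3 - 6t^2 - 5t - 4.
Check: h(0) = -4. ✓

h(t) = -2t^3 - 6t^2 - 5t - 4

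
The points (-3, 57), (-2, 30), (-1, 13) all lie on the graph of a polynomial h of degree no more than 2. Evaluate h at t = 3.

Using the Lagrange interpolation formula with nodes -3, -2, -1:
  L_0(t) = (t + 2)(t + 1) / 2
  L_1(t) = (t + 3)(t + 1) / -1
  L_2(t) = (t + 3)(t + 2) / 2
Then h(t) = 57·L_0(t) + 30·L_1(t) + 13·L_2(t).
Expanding and collecting terms gives h(t) = 5t^2 - 2t + 6.
Evaluating at t = 3: h(3) = 45.

45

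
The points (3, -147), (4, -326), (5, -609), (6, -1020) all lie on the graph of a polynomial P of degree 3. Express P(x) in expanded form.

P(x) = -4x^3 - 4x^2 - 3x + 6

Write P(x) = ax^3 + bx^2 + cx + d. Substituting each data point gives a linear system:
  27a + 9b + 3c + d = -147
  64a + 16b + 4c + d = -326
  125a + 25b + 5c + d = -609
  216a + 36b + 6c + d = -1020
Solving the system yields a = -4, b = -4, c = -3, d = 6.
So P(x) = -4x^3 - 4x^2 - 3x + 6.
Check: P(5) = -609. ✓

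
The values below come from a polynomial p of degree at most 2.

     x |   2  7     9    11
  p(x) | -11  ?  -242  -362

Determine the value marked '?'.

-146

The 3 known points determine the degree-2 polynomial uniquely.
Write p(x) = ax^2 + bx + c. Substituting each data point gives a linear system:
  4a + 2b + c = -11
  81a + 9b + c = -242
  121a + 11b + c = -362
Solving the system yields a = -3, b = 0, c = 1.
So p(x) = -3x^2 + 1.
Then p(7) = -146.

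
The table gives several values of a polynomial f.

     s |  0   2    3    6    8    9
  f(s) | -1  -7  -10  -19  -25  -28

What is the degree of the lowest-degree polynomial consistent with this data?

Divided differences on the nodes 0, 2, 3, 6, 8, 9:
  order 0: -1  -7  -10  -19  -25  -28
  order 1: -3  -3  -3  -3  -3
  order 2: 0  0  0  0
  order 3: 0  0  0
  order 4: 0  0
  order 5: 0
The order-1 divided differences are all -3 (nonzero) and every higher order vanishes, so the data lies on a polynomial of degree exactly 1.

1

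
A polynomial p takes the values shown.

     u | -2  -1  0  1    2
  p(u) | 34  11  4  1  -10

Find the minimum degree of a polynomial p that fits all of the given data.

3

Forward differences of the values at u = -2, -1, 0, 1, 2:
  p  : 34  11  4  1  -10
  Δ  : -23  -7  -3  -11
  Δ^2: 16  4  -8
  Δ^3: -12  -12
  Δ^4: 0
The third differences are constant (-12) and nonzero, while all higher differences vanish, so the minimal degree is 3.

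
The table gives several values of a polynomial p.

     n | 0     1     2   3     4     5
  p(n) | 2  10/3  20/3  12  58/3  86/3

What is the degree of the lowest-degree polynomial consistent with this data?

2

Forward differences of the values at n = 0, 1, 2, 3, 4, 5:
  p  : 2  10/3  20/3  12  58/3  86/3
  Δ  : 4/3  10/3  16/3  22/3  28/3
  Δ^2: 2  2  2  2
  Δ^3: 0  0  0
  Δ^4: 0  0
  Δ^5: 0
The second differences are constant (2) and nonzero, while all higher differences vanish, so the minimal degree is 2.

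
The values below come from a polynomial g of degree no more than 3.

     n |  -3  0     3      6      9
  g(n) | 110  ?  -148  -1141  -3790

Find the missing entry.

The 4 known points determine the degree-3 polynomial uniquely.
Write g(n) = an^3 + bn^2 + cn + d. Substituting each data point gives a linear system:
  -27a + 9b - 3c + d = 110
  27a + 9b + 3c + d = -148
  216a + 36b + 6c + d = -1141
  729a + 81b + 9c + d = -3790
Solving the system yields a = -5, b = -2, c = 2, d = -1.
So g(n) = -5n^3 - 2n^2 + 2n - 1.
Then g(0) = -1.

-1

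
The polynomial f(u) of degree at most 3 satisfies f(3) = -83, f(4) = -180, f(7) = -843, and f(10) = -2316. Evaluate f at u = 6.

-548

Using the Lagrange interpolation formula with nodes 3, 4, 7, 10:
  L_0(u) = (u - 4)(u - 7)(u - 10) / -28
  L_1(u) = (u - 3)(u - 7)(u - 10) / 18
  L_2(u) = (u - 3)(u - 4)(u - 10) / -36
  L_3(u) = (u - 3)(u - 4)(u - 7) / 126
Then f(u) = -83·L_0(u) - 180·L_1(u) - 843·L_2(u) - 2316·L_3(u).
Expanding and collecting terms gives f(u) = -2u³ - 3u² - 2u + 4.
Evaluating at u = 6: f(6) = -548.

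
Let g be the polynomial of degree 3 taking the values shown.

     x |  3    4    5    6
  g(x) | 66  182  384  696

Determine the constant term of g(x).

Write g(x) = ax^3 + bx^2 + cx + d. Substituting each data point gives a linear system:
  27a + 9b + 3c + d = 66
  64a + 16b + 4c + d = 182
  125a + 25b + 5c + d = 384
  216a + 36b + 6c + d = 696
Solving the system yields a = 4, b = -5, c = 3, d = -6.
So g(x) = 4x^3 - 5x^2 + 3x - 6.
The constant term is -6.

-6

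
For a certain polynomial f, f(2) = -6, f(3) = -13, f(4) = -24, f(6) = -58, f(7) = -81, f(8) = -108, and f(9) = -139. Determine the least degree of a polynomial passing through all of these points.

Divided differences on the nodes 2, 3, 4, 6, 7, 8, 9:
  order 0: -6  -13  -24  -58  -81  -108  -139
  order 1: -7  -11  -17  -23  -27  -31
  order 2: -2  -2  -2  -2  -2
  order 3: 0  0  0  0
  order 4: 0  0  0
  order 5: 0  0
  order 6: 0
The order-2 divided differences are all -2 (nonzero) and every higher order vanishes, so the data lies on a polynomial of degree exactly 2.

2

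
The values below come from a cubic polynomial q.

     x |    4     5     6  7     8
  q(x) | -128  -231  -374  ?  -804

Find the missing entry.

-563

On equispaced nodes a degree-3 polynomial has vanishing fourth forward difference, so
  q(4) - 4·q(5) + 6·q(6) - 4·q(7) + q(8) = 0.
Substituting the known values and solving for q(7):
  -4·q(7) = 2252
  q(7) = -563.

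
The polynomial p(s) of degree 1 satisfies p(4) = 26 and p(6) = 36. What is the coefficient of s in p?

Write p(s) = as + b. Substituting each data point gives a linear system:
  4a + b = 26
  6a + b = 36
Solving the system yields a = 5, b = 6.
So p(s) = 5s + 6.
The leading coefficient is 5.

5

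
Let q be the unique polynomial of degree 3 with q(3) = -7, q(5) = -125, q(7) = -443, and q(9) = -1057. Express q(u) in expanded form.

q(u) = -2u^3 + 5u^2 - u + 5

Using the Lagrange interpolation formula with nodes 3, 5, 7, 9:
  L_0(u) = (u - 5)(u - 7)(u - 9) / -48
  L_1(u) = (u - 3)(u - 7)(u - 9) / 16
  L_2(u) = (u - 3)(u - 5)(u - 9) / -16
  L_3(u) = (u - 3)(u - 5)(u - 7) / 48
Then q(u) = -7·L_0(u) - 125·L_1(u) - 443·L_2(u) - 1057·L_3(u).
Expanding and collecting terms gives q(u) = -2u³ + 5u² - u + 5.
Check: q(3) = -7. ✓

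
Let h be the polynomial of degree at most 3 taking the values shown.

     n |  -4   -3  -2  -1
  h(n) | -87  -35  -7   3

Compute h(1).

Write h(n) = an^3 + bn^2 + cn + d. Substituting each data point gives a linear system:
  -64a + 16b - 4c + d = -87
  -27a + 9b - 3c + d = -35
  -8a + 4b - 2c + d = -7
  -a + b - c + d = 3
Solving the system yields a = 1, b = -3, c = -6, d = 1.
So h(n) = n³ - 3n² - 6n + 1.
Then h(1) = -7.

-7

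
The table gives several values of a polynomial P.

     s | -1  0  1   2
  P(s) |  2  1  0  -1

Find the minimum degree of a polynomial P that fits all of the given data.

Forward differences of the values at s = -1, 0, 1, 2:
  P  : 2  1  0  -1
  Δ  : -1  -1  -1
  Δ^2: 0  0
  Δ^3: 0
The first differences are constant (-1) and nonzero, while all higher differences vanish, so the minimal degree is 1.

1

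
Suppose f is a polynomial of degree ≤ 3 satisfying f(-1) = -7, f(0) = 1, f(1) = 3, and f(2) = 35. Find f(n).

Using the Lagrange interpolation formula with nodes -1, 0, 1, 2:
  L_0(n) = n(n - 1)(n - 2) / -6
  L_1(n) = (n + 1)(n - 1)(n - 2) / 2
  L_2(n) = (n + 1)n(n - 2) / -2
  L_3(n) = (n + 1)n(n - 1) / 6
Then f(n) = -7·L_0(n) + 1·L_1(n) + 3·L_2(n) + 35·L_3(n).
Expanding and collecting terms gives f(n) = 6n^3 - 3n^2 - n + 1.
Check: f(-1) = -7. ✓

f(n) = 6n^3 - 3n^2 - n + 1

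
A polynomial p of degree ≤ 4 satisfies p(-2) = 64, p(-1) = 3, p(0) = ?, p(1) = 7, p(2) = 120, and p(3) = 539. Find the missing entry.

-4

The 5 known points determine the degree-4 polynomial uniquely.
Write p(t) = at^4 + bt^3 + ct^2 + dt + e. Substituting each data point gives a linear system:
  16a - 8b + 4c - 2d + e = 64
  a - b + c - d + e = 3
  a + b + c + d + e = 7
  16a + 8b + 4c + 2d + e = 120
  81a + 27b + 9c + 3d + e = 539
Solving the system yields a = 5, b = 4, c = 4, d = -2, e = -4.
So p(t) = 5t⁴ + 4t³ + 4t² - 2t - 4.
Then p(0) = -4.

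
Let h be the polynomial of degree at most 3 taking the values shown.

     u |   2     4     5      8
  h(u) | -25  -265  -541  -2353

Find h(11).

-6271

Write h(u) = au^3 + bu^2 + cu + d. Substituting each data point gives a linear system:
  8a + 4b + 2c + d = -25
  64a + 16b + 4c + d = -265
  125a + 25b + 5c + d = -541
  512a + 64b + 8c + d = -2353
Solving the system yields a = -5, b = 3, c = 2, d = -1.
So h(u) = -5u^3 + 3u^2 + 2u - 1.
Then h(11) = -6271.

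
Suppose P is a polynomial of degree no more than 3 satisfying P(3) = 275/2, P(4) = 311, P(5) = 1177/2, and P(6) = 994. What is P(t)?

Using the Lagrange interpolation formula with nodes 3, 4, 5, 6:
  L_0(t) = (t - 4)(t - 5)(t - 6) / -6
  L_1(t) = (t - 3)(t - 5)(t - 6) / 2
  L_2(t) = (t - 3)(t - 4)(t - 6) / -2
  L_3(t) = (t - 3)(t - 4)(t - 5) / 6
Then P(t) = 275/2·L_0(t) + 311·L_1(t) + 1177/2·L_2(t) + 994·L_3(t).
Expanding and collecting terms gives P(t) = 4t^3 + 4t^2 - (5/2)t + 1.
Check: P(5) = 1177/2. ✓

P(t) = 4t^3 + 4t^2 - (5/2)t + 1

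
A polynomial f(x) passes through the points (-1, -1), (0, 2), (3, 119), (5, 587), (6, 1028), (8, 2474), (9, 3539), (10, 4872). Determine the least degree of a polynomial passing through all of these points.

3

Divided differences on the nodes -1, 0, 3, 5, 6, 8, 9, 10:
  order 0: -1  2  119  587  1028  2474  3539  4872
  order 1: 3  39  234  441  723  1065  1333
  order 2: 9  39  69  94  114  134
  order 3: 5  5  5  5  5
  order 4: 0  0  0  0
  order 5: 0  0  0
  order 6: 0  0
  order 7: 0
The order-3 divided differences are all 5 (nonzero) and every higher order vanishes, so the data lies on a polynomial of degree exactly 3.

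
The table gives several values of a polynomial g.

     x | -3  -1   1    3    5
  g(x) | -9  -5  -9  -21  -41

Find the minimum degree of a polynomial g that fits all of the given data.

Forward differences of the values at x = -3, -1, 1, 3, 5:
  g  : -9  -5  -9  -21  -41
  Δ  : 4  -4  -12  -20
  Δ^2: -8  -8  -8
  Δ^3: 0  0
  Δ^4: 0
The second differences are constant (-8) and nonzero, while all higher differences vanish, so the minimal degree is 2.

2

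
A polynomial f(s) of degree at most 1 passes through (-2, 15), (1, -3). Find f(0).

Write f(s) = as + b. Substituting each data point gives a linear system:
  -2a + b = 15
  a + b = -3
Solving the system yields a = -6, b = 3.
So f(s) = -6s + 3.
Then f(0) = 3.

3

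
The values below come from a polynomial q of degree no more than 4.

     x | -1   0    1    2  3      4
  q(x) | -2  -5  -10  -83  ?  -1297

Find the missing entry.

The 5 known points determine the degree-4 polynomial uniquely.
Write q(x) = ax^4 + bx^3 + cx^2 + dx + e. Substituting each data point gives a linear system:
  a - b + c - d + e = -2
  e = -5
  a + b + c + d + e = -10
  16a + 8b + 4c + 2d + e = -83
  256a + 64b + 16c + 4d + e = -1297
Solving the system yields a = -5, b = -1, c = 4, d = -3, e = -5.
So q(x) = -5x^4 - x^3 + 4x^2 - 3x - 5.
Then q(3) = -410.

-410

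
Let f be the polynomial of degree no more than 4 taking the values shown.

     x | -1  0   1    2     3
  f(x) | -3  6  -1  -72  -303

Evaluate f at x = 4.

Write f(x) = ax^4 + bx^3 + cx^2 + dx + e. Substituting each data point gives a linear system:
  a - b + c - d + e = -3
  e = 6
  a + b + c + d + e = -1
  16a + 8b + 4c + 2d + e = -72
  81a + 27b + 9c + 3d + e = -303
Solving the system yields a = -2, b = -4, c = -6, d = 5, e = 6.
So f(x) = -2x⁴ - 4x³ - 6x² + 5x + 6.
Then f(4) = -838.

-838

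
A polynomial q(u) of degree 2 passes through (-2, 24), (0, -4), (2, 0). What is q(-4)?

Using the Lagrange interpolation formula with nodes -2, 0, 2:
  L_0(u) = u(u - 2) / 8
  L_1(u) = (u + 2)(u - 2) / -4
  L_2(u) = (u + 2)u / 8
Then q(u) = 24·L_0(u) - 4·L_1(u) + 0·L_2(u).
Expanding and collecting terms gives q(u) = 4u² - 6u - 4.
Evaluating at u = -4: q(-4) = 84.

84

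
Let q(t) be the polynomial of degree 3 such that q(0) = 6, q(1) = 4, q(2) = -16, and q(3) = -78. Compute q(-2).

52

Forward differences of the values at t = 0, 1, 2, 3:
  q  : 6  4  -16  -78
  Δ  : -2  -20  -62
  Δ^2: -18  -42
  Δ^3: -24
The third differences are constant, confirming degree 3.
Interpolating (Newton forward form) and evaluating at t = -2 gives q(-2) = 52.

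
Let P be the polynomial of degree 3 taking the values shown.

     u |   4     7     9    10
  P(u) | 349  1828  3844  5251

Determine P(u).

Write P(u) = au^3 + bu^2 + cu + d. Substituting each data point gives a linear system:
  64a + 16b + 4c + d = 349
  343a + 49b + 7c + d = 1828
  729a + 81b + 9c + d = 3844
  1000a + 100b + 10c + d = 5251
Solving the system yields a = 5, b = 3, c = -5, d = 1.
So P(u) = 5u^3 + 3u^2 - 5u + 1.
Check: P(10) = 5251. ✓

P(u) = 5u^3 + 3u^2 - 5u + 1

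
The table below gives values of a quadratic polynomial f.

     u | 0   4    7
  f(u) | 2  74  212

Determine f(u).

Write f(u) = au^2 + bu + c. Substituting each data point gives a linear system:
  c = 2
  16a + 4b + c = 74
  49a + 7b + c = 212
Solving the system yields a = 4, b = 2, c = 2.
So f(u) = 4u² + 2u + 2.
Check: f(0) = 2. ✓

f(u) = 4u^2 + 2u + 2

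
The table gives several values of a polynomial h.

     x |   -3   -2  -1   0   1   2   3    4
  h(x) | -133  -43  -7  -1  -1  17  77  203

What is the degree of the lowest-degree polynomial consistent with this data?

3

Forward differences of the values at x = -3, -2, -1, 0, 1, 2, 3, 4:
  h  : -133  -43  -7  -1  -1  17  77  203
  Δ  : 90  36  6  0  18  60  126
  Δ^2: -54  -30  -6  18  42  66
  Δ^3: 24  24  24  24  24
  Δ^4: 0  0  0  0
  Δ^5: 0  0  0
  Δ^6: 0  0
  Δ^7: 0
The third differences are constant (24) and nonzero, while all higher differences vanish, so the minimal degree is 3.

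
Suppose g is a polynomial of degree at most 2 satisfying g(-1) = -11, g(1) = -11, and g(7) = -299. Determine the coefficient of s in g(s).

Write g(s) = as^2 + bs + c. Substituting each data point gives a linear system:
  a - b + c = -11
  a + b + c = -11
  49a + 7b + c = -299
Solving the system yields a = -6, b = 0, c = -5.
So g(s) = -6s^2 - 5.
The coefficient of s is 0.

0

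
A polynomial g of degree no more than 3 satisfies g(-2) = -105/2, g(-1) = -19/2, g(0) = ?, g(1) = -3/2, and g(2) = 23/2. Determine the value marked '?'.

On equispaced nodes a degree-3 polynomial has vanishing fourth forward difference, so
  g(-2) - 4·g(-1) + 6·g(0) - 4·g(1) + g(2) = 0.
Substituting the known values and solving for g(0):
  6·g(0) = -3
  g(0) = -1/2.

-1/2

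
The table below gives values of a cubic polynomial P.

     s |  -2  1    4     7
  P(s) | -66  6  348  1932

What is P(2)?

Write P(s) = as^3 + bs^2 + cs + d. Substituting each data point gives a linear system:
  -8a + 4b - 2c + d = -66
  a + b + c + d = 6
  64a + 16b + 4c + d = 348
  343a + 49b + 7c + d = 1932
Solving the system yields a = 6, b = -3, c = 3, d = 0.
So P(s) = 6s^3 - 3s^2 + 3s.
Then P(2) = 42.

42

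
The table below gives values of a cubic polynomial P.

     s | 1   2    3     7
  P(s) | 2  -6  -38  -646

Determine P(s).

P(s) = -2s^3 + 6s - 2

Using the Lagrange interpolation formula with nodes 1, 2, 3, 7:
  L_0(s) = (s - 2)(s - 3)(s - 7) / -12
  L_1(s) = (s - 1)(s - 3)(s - 7) / 5
  L_2(s) = (s - 1)(s - 2)(s - 7) / -8
  L_3(s) = (s - 1)(s - 2)(s - 3) / 120
Then P(s) = 2·L_0(s) - 6·L_1(s) - 38·L_2(s) - 646·L_3(s).
Expanding and collecting terms gives P(s) = -2s^3 + 6s - 2.
Check: P(3) = -38. ✓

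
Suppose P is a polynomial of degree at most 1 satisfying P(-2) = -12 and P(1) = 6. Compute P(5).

Using the Lagrange interpolation formula with nodes -2, 1:
  L_0(u) = (u - 1) / -3
  L_1(u) = (u + 2) / 3
Then P(u) = -12·L_0(u) + 6·L_1(u).
Expanding and collecting terms gives P(u) = 6u.
Evaluating at u = 5: P(5) = 30.

30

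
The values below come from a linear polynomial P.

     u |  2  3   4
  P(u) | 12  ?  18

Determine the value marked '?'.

On equispaced nodes a degree-1 polynomial has vanishing second forward difference, so
  P(2) - 2·P(3) + P(4) = 0.
Substituting the known values and solving for P(3):
  -2·P(3) = -30
  P(3) = 15.

15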